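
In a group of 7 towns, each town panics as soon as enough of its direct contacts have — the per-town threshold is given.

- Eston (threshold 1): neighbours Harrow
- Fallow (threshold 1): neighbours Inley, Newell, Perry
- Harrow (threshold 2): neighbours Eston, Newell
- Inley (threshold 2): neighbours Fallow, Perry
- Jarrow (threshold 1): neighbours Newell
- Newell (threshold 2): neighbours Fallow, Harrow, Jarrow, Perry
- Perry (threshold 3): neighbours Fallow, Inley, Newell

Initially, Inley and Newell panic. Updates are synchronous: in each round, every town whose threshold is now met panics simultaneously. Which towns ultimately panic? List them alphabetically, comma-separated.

Fallow, Inley, Jarrow, Newell, Perry

Round 1 — Inley, Newell panic (initial).
Round 2 — checking thresholds:
  Fallow: 2 of 3 neighbours ≥ 1, panics.
  Harrow: 1 of 2 neighbours < 2, holds.
  Jarrow: 1 of 1 neighbours ≥ 1, panics.
  Perry: 2 of 3 neighbours < 3, holds.
Round 3 — checking thresholds:
  Harrow: 1 of 2 neighbours < 2, holds.
  Perry: 3 of 3 neighbours ≥ 3, panics.
Round 4 — no new panics; cascade stops.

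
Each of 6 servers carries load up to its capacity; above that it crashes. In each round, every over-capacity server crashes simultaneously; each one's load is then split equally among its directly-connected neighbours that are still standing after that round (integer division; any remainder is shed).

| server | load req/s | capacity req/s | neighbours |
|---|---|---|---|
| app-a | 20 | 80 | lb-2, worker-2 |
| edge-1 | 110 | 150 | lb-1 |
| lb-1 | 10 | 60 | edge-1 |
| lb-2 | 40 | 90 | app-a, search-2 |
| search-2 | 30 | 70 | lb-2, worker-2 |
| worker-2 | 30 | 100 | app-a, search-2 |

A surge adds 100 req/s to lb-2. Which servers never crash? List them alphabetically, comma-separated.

edge-1, lb-1

Round 1 — lb-2 at 140 > 90. lb-2 crashes.
  lb-2 sheds 140 req/s to app-a, search-2: 70 each.
    app-a: 20+70 = 90 > 80
    search-2: 30+70 = 100 > 70
Round 2 — app-a, search-2 crash.
  app-a sheds 90 req/s to worker-2: 90 each.
    worker-2: 30+90 = 120 > 100
  search-2 sheds 100 req/s to worker-2: 100 each.
    worker-2: 120+100 = 220 > 100
Round 3 — worker-2 crashes.
  worker-2 sheds 220 req/s: no online neighbours, lost.
No further crashes.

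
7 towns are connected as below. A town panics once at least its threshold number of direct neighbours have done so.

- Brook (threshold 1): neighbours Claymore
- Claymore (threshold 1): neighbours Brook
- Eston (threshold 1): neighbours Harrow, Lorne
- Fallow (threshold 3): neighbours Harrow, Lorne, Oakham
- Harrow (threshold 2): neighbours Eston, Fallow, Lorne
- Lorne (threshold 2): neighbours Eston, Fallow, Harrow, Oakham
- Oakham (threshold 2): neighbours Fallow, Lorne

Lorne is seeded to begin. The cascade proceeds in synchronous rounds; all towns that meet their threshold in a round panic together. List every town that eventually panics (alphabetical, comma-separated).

Round 1 — Lorne panics (initial).
Round 2 — checking thresholds:
  Eston: 1 of 2 neighbours ≥ 1, panics.
  Fallow: 1 of 3 neighbours < 3, not yet.
  Harrow: 1 of 3 neighbours < 2, not yet.
  Oakham: 1 of 2 neighbours < 2, not yet.
Round 3 — checking thresholds:
  Fallow: 1 of 3 neighbours < 3, not yet.
  Harrow: 2 of 3 neighbours ≥ 2, panics.
  Oakham: 1 of 2 neighbours < 2, not yet.
Round 4 — no new panics; cascade stops.

Eston, Harrow, Lorne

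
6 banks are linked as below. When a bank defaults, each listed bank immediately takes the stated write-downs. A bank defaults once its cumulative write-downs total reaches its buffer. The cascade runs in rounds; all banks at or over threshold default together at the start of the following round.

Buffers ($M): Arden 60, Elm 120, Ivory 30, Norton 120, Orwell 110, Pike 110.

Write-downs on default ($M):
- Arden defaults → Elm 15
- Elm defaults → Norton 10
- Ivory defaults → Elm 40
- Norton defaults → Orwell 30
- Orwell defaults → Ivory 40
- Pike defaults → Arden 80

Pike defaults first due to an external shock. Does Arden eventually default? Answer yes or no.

Round 1 — Pike defaults (initial).
  Arden: +80 → 80 ≥ 60
Round 2 — Arden defaults.
  Elm: +15 → 15 < 120
No further defaults.

yes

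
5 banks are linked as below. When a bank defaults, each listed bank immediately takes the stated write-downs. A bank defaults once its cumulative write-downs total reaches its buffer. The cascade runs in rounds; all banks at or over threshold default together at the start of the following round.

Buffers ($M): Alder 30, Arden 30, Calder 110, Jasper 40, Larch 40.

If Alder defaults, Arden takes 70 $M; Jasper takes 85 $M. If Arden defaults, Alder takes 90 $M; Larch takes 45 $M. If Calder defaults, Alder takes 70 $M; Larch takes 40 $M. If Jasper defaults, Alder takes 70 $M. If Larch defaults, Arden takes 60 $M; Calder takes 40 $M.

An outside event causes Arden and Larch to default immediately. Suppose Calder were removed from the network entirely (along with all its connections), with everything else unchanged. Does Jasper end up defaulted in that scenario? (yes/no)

yes

With Calder removed:
Round 1 — Arden, Larch default (initial).
  Alder: +90 → 90 ≥ 30
Round 2 — Alder defaults.
  Jasper: +85 → 85 ≥ 40
Round 3 — Jasper defaults.
No further defaults.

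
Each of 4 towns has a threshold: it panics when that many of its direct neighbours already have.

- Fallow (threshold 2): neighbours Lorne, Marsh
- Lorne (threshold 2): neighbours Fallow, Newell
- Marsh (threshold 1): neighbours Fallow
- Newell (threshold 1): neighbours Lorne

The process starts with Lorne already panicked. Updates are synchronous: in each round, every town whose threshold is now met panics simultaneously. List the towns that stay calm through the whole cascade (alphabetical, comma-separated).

Round 1 — Lorne panics (initial).
Round 2 — checking thresholds:
  Fallow: 1 of 2 neighbours < 2, holds.
  Newell: 1 of 1 neighbours ≥ 1, panics.
Round 3 — no new panics; cascade stops.

Fallow, Marsh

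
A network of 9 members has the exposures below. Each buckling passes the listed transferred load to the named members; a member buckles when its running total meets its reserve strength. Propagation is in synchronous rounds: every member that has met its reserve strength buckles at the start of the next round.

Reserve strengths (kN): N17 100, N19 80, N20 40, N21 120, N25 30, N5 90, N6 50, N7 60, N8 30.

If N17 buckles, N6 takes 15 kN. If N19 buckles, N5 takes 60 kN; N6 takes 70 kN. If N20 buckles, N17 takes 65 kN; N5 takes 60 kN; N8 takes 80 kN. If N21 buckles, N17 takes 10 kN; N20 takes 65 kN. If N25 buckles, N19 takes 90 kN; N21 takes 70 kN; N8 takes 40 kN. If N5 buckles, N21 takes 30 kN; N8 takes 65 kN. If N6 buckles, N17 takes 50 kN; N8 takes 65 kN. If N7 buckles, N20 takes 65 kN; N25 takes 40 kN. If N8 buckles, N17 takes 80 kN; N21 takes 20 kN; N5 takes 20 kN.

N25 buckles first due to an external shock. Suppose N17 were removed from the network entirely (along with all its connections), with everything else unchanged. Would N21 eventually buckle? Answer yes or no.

With N17 removed:
Round 1 — N25 buckles (initial).
  N19: +90 → 90 ≥ 80
  N21: +70 → 70 < 120
  N8: +40 → 40 ≥ 30
Round 2 — N19, N8 buckle.
  N21: +20 → 90 < 120
  N5: +60+20 → 80 < 90
  N6: +70 → 70 ≥ 50
Round 3 — N6 buckles.
No further bucklings.

no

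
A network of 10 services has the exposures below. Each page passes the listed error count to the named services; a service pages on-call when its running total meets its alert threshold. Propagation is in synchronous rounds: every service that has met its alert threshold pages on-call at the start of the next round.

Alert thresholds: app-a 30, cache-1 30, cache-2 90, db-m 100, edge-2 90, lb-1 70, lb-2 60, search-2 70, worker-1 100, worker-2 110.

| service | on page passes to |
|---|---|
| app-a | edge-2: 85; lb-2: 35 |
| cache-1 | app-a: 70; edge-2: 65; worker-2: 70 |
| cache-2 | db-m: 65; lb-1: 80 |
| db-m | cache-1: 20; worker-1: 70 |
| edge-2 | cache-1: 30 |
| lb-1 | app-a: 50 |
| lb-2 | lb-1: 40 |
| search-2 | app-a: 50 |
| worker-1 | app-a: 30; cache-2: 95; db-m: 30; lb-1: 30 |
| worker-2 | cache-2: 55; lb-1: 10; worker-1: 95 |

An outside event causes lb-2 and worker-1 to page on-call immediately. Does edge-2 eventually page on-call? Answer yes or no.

no

Round 1 — lb-2, worker-1 page on-call (initial).
  app-a: +30 → 30 ≥ 30
  cache-2: +95 → 95 ≥ 90
  db-m: +30 → 30 < 100
  lb-1: +40+30 → 70 ≥ 70
Round 2 — app-a, cache-2, lb-1 page on-call.
  db-m: +65 → 95 < 100
  edge-2: +85 → 85 < 90
No further pages.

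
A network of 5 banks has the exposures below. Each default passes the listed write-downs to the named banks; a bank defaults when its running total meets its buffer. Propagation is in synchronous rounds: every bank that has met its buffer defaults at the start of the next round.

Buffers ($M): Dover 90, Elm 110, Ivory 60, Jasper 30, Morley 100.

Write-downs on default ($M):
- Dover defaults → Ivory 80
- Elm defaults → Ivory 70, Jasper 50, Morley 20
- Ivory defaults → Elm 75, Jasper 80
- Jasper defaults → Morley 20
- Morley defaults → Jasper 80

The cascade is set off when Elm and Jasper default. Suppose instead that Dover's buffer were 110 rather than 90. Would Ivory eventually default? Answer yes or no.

With Dover's buffer at 110:
Round 1 — Elm, Jasper default (initial).
  Ivory: +70 → 70 ≥ 60
  Morley: +20+20 → 40 < 100
Round 2 — Ivory defaults.
No further defaults.

yes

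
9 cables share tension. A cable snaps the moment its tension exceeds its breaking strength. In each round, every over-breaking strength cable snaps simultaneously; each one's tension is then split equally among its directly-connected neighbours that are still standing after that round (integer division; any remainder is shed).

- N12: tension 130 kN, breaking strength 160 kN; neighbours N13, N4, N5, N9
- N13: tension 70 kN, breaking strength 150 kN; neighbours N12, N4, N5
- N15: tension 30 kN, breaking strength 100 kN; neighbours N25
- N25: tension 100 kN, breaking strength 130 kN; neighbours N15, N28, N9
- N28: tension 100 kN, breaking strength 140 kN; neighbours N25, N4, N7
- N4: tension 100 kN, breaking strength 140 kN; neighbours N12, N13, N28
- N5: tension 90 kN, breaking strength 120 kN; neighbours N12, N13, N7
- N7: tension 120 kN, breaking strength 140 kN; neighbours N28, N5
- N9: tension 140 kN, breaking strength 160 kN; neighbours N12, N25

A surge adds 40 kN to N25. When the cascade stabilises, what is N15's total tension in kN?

Round 1 — N25 at 140 > 130. N25 snaps.
  N25 sheds 140 kN to N15, N28, N9: 46 each (2 lost).
    N15: 30+46 = 76 ≤ 100
    N28: 100+46 = 146 > 140
    N9: 140+46 = 186 > 160
Round 2 — N28, N9 snap.
  N28 sheds 146 kN to N4, N7: 73 each.
    N4: 100+73 = 173 > 140
    N7: 120+73 = 193 > 140
  N9 sheds 186 kN to N12: 186 each.
    N12: 130+186 = 316 > 160
Round 3 — N12, N4, N7 snap.
  N12 sheds 316 kN to N13, N5: 158 each.
    N13: 70+158 = 228 > 150
    N5: 90+158 = 248 > 120
  N4 sheds 173 kN to N13: 173 each.
    N13: 228+173 = 401 > 150
  N7 sheds 193 kN to N5: 193 each.
    N5: 248+193 = 441 > 120
Round 4 — N13, N5 snap.
  N13 sheds 401 kN: no online neighbours, lost.
  N5 sheds 441 kN: no online neighbours, lost.
No further breaks.

76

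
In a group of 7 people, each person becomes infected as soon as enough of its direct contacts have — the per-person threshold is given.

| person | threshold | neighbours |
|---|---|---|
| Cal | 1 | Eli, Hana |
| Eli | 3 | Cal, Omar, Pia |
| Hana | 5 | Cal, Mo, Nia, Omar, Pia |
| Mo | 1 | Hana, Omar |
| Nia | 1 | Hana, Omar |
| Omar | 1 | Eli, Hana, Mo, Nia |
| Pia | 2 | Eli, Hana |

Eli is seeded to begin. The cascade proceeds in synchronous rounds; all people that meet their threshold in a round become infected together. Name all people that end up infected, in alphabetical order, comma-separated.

Cal, Eli, Mo, Nia, Omar

Round 1 — Eli becomes infected (initial).
Round 2 — checking thresholds:
  Cal: 1 of 2 neighbours ≥ 1, becomes infected.
  Omar: 1 of 4 neighbours ≥ 1, becomes infected.
  Pia: 1 of 2 neighbours < 2, below threshold.
Round 3 — checking thresholds:
  Hana: 2 of 5 neighbours < 5, below threshold.
  Mo: 1 of 2 neighbours ≥ 1, becomes infected.
  Nia: 1 of 2 neighbours ≥ 1, becomes infected.
  Pia: 1 of 2 neighbours < 2, below threshold.
Round 4 — no new infections; cascade stops.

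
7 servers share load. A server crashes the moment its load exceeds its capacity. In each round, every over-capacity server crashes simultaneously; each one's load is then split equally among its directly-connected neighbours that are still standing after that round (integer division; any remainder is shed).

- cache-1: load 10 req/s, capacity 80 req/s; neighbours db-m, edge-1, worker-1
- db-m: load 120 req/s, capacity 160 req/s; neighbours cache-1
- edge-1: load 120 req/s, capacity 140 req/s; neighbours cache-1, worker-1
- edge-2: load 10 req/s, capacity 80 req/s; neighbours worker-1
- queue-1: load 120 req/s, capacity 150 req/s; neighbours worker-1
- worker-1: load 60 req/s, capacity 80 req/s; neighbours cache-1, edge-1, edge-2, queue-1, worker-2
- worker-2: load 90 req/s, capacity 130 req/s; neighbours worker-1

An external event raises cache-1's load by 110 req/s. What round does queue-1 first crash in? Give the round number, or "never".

3

Round 1 — cache-1 at 120 > 80. cache-1 crashes.
  cache-1 sheds 120 req/s to db-m, edge-1, worker-1: 40 each.
    db-m: 120+40 = 160 ≤ 160
    edge-1: 120+40 = 160 > 140
    worker-1: 60+40 = 100 > 80
Round 2 — edge-1, worker-1 crash.
  edge-1 sheds 160 req/s: no online neighbours, lost.
  worker-1 sheds 100 req/s to edge-2, queue-1, worker-2: 33 each (1 lost).
    edge-2: 10+33 = 43 ≤ 80
    queue-1: 120+33 = 153 > 150
    worker-2: 90+33 = 123 ≤ 130
Round 3 — queue-1 crashes.
  queue-1 sheds 153 req/s: no online neighbours, lost.
No further crashes.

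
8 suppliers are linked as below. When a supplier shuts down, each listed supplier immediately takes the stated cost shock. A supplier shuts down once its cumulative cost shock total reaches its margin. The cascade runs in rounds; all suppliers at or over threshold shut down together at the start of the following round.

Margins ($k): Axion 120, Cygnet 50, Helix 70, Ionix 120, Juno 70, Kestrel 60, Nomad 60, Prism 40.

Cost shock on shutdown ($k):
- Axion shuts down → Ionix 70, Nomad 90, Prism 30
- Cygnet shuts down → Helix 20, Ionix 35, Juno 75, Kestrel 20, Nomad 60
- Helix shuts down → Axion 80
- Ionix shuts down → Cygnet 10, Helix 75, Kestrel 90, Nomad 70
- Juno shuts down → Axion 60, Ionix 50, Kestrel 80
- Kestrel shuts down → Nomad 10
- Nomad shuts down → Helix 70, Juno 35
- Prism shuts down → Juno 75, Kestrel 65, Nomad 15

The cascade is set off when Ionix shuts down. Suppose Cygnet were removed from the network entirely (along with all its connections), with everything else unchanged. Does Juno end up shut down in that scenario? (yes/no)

With Cygnet removed:
Round 1 — Ionix shuts down (initial).
  Helix: +75 → 75 ≥ 70
  Kestrel: +90 → 90 ≥ 60
  Nomad: +70 → 70 ≥ 60
Round 2 — Helix, Kestrel, Nomad shut down.
  Axion: +80 → 80 < 120
  Juno: +35 → 35 < 70
No further shutdowns.

no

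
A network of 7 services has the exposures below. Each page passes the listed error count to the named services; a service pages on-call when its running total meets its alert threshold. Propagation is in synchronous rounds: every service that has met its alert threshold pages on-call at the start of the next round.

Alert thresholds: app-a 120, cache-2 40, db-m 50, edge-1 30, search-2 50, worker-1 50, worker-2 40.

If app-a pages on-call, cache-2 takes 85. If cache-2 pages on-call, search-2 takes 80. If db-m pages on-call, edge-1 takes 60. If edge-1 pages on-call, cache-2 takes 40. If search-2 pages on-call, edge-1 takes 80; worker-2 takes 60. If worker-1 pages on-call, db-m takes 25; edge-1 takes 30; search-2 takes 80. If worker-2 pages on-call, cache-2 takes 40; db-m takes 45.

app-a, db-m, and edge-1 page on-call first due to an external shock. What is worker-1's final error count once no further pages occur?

0

Round 1 — app-a, db-m, edge-1 page on-call (initial).
  cache-2: +85+40 → 125 ≥ 40
Round 2 — cache-2 pages on-call.
  search-2: +80 → 80 ≥ 50
Round 3 — search-2 pages on-call.
  worker-2: +60 → 60 ≥ 40
Round 4 — worker-2 pages on-call.
No further pages.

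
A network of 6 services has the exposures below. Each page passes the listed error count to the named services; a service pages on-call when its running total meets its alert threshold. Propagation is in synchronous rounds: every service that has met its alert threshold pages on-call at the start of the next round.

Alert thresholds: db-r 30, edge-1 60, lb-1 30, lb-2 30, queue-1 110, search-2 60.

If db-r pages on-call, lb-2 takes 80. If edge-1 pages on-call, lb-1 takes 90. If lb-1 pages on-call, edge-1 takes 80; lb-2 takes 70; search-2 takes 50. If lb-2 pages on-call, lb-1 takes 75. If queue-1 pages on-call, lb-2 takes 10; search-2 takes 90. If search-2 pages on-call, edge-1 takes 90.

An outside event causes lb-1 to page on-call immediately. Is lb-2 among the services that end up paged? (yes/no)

Round 1 — lb-1 pages on-call (initial).
  edge-1: +80 → 80 ≥ 60
  lb-2: +70 → 70 ≥ 30
  search-2: +50 → 50 < 60
Round 2 — edge-1, lb-2 page on-call.
No further pages.

yes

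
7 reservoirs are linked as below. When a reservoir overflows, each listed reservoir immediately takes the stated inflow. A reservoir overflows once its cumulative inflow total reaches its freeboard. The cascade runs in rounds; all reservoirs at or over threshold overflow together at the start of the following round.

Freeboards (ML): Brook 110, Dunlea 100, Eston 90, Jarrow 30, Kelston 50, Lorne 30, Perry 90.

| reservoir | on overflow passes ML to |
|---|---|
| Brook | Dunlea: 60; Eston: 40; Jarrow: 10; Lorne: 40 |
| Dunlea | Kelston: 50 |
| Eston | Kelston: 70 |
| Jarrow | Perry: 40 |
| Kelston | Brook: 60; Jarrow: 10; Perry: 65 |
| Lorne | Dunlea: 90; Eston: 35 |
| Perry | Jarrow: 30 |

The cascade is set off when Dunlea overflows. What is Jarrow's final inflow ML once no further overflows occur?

10

Round 1 — Dunlea overflows (initial).
  Kelston: +50 → 50 ≥ 50
Round 2 — Kelston overflows.
  Brook: +60 → 60 < 110
  Jarrow: +10 → 10 < 30
  Perry: +65 → 65 < 90
No further overflows.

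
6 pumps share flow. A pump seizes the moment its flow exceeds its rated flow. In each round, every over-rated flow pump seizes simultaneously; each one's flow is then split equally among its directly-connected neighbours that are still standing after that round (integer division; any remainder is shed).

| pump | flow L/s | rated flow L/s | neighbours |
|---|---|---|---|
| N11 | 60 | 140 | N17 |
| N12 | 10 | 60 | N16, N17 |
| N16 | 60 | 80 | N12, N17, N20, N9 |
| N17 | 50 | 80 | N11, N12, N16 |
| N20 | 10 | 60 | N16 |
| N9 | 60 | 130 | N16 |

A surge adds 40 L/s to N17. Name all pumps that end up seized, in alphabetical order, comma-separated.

Round 1 — N17 at 90 > 80. N17 seizes.
  N17 sheds 90 L/s to N11, N12, N16: 30 each.
    N11: 60+30 = 90 ≤ 140
    N12: 10+30 = 40 ≤ 60
    N16: 60+30 = 90 > 80
Round 2 — N16 seizes.
  N16 sheds 90 L/s to N12, N20, N9: 30 each.
    N12: 40+30 = 70 > 60
    N20: 10+30 = 40 ≤ 60
    N9: 60+30 = 90 ≤ 130
Round 3 — N12 seizes.
  N12 sheds 70 L/s: no online neighbours, lost.
No further seizures.

N12, N16, N17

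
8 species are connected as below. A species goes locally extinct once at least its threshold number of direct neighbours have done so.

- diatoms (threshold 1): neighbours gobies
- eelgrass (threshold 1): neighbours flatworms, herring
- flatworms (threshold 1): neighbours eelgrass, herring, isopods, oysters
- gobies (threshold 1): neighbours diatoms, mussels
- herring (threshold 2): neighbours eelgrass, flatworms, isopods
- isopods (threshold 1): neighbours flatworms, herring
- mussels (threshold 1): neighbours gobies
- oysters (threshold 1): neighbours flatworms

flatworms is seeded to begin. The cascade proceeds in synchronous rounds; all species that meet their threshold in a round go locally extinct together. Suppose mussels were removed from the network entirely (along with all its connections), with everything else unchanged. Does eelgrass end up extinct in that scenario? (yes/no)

yes

With mussels removed:
Round 1 — flatworms goes locally extinct (initial).
Round 2 — checking thresholds:
  eelgrass: 1 of 2 neighbours ≥ 1, goes locally extinct.
  herring: 1 of 3 neighbours < 2, holds.
  isopods: 1 of 2 neighbours ≥ 1, goes locally extinct.
  oysters: 1 of 1 neighbours ≥ 1, goes locally extinct.
Round 3 — checking thresholds:
  herring: 3 of 3 neighbours ≥ 2, goes locally extinct.
Round 4 — no new extinctions; cascade stops.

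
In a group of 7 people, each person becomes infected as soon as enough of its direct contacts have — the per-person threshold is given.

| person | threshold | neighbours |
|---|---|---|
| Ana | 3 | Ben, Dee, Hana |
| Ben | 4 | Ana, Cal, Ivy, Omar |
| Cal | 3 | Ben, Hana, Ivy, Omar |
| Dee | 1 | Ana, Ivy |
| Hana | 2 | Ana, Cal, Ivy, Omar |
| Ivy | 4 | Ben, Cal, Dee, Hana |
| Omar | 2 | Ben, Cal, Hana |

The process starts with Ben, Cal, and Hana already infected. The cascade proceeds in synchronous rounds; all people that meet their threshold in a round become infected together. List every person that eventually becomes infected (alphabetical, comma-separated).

Ben, Cal, Hana, Omar

Round 1 — Ben, Cal, Hana become infected (initial).
Round 2 — checking thresholds:
  Ana: 2 of 3 neighbours < 3, not yet.
  Ivy: 3 of 4 neighbours < 4, not yet.
  Omar: 3 of 3 neighbours ≥ 2, becomes infected.
Round 3 — no new infections; cascade stops.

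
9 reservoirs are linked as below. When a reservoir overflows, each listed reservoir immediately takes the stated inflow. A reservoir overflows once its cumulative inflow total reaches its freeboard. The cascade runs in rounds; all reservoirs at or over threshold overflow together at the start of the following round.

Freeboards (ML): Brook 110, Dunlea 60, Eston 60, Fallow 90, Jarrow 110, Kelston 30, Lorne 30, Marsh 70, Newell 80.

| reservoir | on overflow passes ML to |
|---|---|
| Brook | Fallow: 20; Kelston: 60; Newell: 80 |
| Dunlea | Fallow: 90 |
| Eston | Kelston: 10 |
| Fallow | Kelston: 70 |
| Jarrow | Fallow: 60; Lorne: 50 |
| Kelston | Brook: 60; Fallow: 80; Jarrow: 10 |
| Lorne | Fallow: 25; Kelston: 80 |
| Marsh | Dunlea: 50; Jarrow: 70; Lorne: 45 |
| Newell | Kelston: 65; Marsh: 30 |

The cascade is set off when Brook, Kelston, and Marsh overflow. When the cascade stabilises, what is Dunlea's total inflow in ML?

50

Round 1 — Brook, Kelston, Marsh overflow (initial).
  Dunlea: +50 → 50 < 60
  Fallow: +20+80 → 100 ≥ 90
  Jarrow: +10+70 → 80 < 110
  Lorne: +45 → 45 ≥ 30
  Newell: +80 → 80 ≥ 80
Round 2 — Fallow, Lorne, Newell overflow.
No further overflows.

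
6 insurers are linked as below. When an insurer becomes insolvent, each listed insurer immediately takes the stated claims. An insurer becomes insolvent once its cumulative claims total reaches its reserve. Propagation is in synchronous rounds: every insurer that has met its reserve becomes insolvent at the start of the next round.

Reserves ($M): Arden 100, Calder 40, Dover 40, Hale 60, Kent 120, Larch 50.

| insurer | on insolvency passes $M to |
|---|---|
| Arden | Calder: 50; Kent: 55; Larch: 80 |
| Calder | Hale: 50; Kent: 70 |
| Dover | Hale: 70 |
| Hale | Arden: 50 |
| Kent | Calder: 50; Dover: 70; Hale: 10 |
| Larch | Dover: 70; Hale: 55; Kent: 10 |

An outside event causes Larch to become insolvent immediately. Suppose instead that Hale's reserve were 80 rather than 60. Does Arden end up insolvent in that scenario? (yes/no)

no

With Hale's reserve at 80:
Round 1 — Larch becomes insolvent (initial).
  Dover: +70 → 70 ≥ 40
  Hale: +55 → 55 < 80
  Kent: +10 → 10 < 120
Round 2 — Dover becomes insolvent.
  Hale: +70 → 125 ≥ 80
Round 3 — Hale becomes insolvent.
  Arden: +50 → 50 < 100
No further insolvencies.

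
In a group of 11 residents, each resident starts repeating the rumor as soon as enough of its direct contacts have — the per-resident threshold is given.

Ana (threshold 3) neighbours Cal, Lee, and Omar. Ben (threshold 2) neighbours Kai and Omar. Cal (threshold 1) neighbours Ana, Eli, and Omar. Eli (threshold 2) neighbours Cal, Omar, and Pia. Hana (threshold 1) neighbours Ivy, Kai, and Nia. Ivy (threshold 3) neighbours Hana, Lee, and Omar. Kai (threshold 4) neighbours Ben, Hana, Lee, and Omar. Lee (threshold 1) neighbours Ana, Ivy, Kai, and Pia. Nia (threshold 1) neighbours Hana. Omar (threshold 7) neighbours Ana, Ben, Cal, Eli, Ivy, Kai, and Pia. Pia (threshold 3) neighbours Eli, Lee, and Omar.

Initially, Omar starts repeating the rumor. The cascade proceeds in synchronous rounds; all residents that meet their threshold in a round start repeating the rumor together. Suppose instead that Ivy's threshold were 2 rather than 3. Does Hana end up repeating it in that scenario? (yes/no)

no

With Ivy's threshold at 2:
Round 1 — Omar starts repeating the rumor (initial).
Round 2 — checking thresholds:
  Ana: 1 of 3 neighbours < 3, not yet.
  Ben: 1 of 2 neighbours < 2, not yet.
  Cal: 1 of 3 neighbours ≥ 1, starts repeating the rumor.
  Eli: 1 of 3 neighbours < 2, not yet.
  Ivy: 1 of 3 neighbours < 2, not yet.
  Kai: 1 of 4 neighbours < 4, not yet.
  Pia: 1 of 3 neighbours < 3, not yet.
Round 3 — checking thresholds:
  Ana: 2 of 3 neighbours < 3, not yet.
  Ben: 1 of 2 neighbours < 2, not yet.
  Eli: 2 of 3 neighbours ≥ 2, starts repeating the rumor.
  Ivy: 1 of 3 neighbours < 2, not yet.
  Kai: 1 of 4 neighbours < 4, not yet.
  Pia: 1 of 3 neighbours < 3, not yet.
Round 4 — no new spreads; cascade stops.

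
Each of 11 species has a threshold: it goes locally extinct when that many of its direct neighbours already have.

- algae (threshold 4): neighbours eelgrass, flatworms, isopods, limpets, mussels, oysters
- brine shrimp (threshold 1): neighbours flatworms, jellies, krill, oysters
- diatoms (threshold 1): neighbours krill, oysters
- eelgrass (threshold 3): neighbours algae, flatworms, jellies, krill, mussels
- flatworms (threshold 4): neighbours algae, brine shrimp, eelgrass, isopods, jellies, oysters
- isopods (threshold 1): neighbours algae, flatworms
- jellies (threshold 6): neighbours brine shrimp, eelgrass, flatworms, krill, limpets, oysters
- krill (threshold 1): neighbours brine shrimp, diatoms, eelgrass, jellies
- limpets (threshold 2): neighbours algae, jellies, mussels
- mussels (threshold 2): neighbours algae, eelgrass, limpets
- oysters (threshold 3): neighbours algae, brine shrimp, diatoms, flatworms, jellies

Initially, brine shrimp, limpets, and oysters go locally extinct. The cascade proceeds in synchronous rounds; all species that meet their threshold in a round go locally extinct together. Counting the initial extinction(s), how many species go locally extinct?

5

Round 1 — brine shrimp, limpets, oysters go locally extinct (initial).
Round 2 — checking thresholds:
  algae: 2 of 6 neighbours < 4, below threshold.
  diatoms: 1 of 2 neighbours ≥ 1, goes locally extinct.
  flatworms: 2 of 6 neighbours < 4, below threshold.
  jellies: 3 of 6 neighbours < 6, below threshold.
  krill: 1 of 4 neighbours ≥ 1, goes locally extinct.
  mussels: 1 of 3 neighbours < 2, below threshold.
Round 3 — no new extinctions; cascade stops.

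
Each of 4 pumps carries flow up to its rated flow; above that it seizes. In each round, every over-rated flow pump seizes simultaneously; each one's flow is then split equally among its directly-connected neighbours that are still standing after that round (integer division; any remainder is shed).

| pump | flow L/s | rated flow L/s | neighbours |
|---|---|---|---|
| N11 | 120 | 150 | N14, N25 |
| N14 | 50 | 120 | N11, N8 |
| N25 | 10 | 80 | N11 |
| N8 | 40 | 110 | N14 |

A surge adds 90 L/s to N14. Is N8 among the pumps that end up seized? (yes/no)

Round 1 — N14 at 140 > 120. N14 seizes.
  N14 sheds 140 L/s to N11, N8: 70 each.
    N11: 120+70 = 190 > 150
    N8: 40+70 = 110 ≤ 110
Round 2 — N11 seizes.
  N11 sheds 190 L/s to N25: 190 each.
    N25: 10+190 = 200 > 80
Round 3 — N25 seizes.
  N25 sheds 200 L/s: no online neighbours, lost.
No further seizures.

no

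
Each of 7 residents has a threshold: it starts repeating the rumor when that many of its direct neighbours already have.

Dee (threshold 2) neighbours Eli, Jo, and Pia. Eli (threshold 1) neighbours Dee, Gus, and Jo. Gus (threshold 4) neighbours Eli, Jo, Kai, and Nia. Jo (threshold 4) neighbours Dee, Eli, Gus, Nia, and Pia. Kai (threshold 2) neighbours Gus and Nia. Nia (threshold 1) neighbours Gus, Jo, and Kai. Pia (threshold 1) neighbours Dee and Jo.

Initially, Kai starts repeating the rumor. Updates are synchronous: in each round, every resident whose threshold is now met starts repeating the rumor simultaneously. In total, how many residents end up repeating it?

Round 1 — Kai starts repeating the rumor (initial).
Round 2 — checking thresholds:
  Gus: 1 of 4 neighbours < 4, not yet.
  Nia: 1 of 3 neighbours ≥ 1, starts repeating the rumor.
Round 3 — no new spreads; cascade stops.

2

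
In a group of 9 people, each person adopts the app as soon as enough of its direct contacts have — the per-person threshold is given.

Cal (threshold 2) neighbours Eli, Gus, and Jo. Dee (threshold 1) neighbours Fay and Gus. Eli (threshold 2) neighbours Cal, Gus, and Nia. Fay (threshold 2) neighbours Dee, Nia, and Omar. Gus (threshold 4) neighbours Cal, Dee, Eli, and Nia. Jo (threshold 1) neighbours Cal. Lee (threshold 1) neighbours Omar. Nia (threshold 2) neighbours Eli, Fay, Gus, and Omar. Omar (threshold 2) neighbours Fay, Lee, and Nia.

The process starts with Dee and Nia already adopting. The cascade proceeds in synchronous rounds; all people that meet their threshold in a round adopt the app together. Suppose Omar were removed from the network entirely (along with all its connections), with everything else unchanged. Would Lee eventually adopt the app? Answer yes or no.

no

With Omar removed:
Round 1 — Dee, Nia adopt the app (initial).
Round 2 — checking thresholds:
  Eli: 1 of 3 neighbours < 2, not yet.
  Fay: 2 of 2 neighbours ≥ 2, adopts the app.
  Gus: 2 of 4 neighbours < 4, not yet.
Round 3 — no new adoptions; cascade stops.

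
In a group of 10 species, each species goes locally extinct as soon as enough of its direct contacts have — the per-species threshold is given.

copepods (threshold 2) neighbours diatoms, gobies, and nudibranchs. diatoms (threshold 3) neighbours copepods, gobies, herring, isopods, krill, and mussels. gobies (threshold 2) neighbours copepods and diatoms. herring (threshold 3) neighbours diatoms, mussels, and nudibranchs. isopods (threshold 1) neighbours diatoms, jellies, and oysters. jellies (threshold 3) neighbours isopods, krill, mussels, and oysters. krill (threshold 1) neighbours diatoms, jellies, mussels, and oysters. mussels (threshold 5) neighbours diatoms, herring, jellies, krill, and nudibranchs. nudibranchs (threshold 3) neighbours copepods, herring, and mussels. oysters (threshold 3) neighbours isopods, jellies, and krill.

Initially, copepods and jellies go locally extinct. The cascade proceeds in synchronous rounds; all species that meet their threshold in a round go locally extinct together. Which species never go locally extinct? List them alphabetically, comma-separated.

herring, mussels, nudibranchs

Round 1 — copepods, jellies go locally extinct (initial).
Round 2 — checking thresholds:
  diatoms: 1 of 6 neighbours < 3, below threshold.
  gobies: 1 of 2 neighbours < 2, below threshold.
  isopods: 1 of 3 neighbours ≥ 1, goes locally extinct.
  krill: 1 of 4 neighbours ≥ 1, goes locally extinct.
  mussels: 1 of 5 neighbours < 5, below threshold.
  nudibranchs: 1 of 3 neighbours < 3, below threshold.
  oysters: 1 of 3 neighbours < 3, below threshold.
Round 3 — checking thresholds:
  diatoms: 3 of 6 neighbours ≥ 3, goes locally extinct.
  gobies: 1 of 2 neighbours < 2, below threshold.
  mussels: 2 of 5 neighbours < 5, below threshold.
  nudibranchs: 1 of 3 neighbours < 3, below threshold.
  oysters: 3 of 3 neighbours ≥ 3, goes locally extinct.
Round 4 — checking thresholds:
  gobies: 2 of 2 neighbours ≥ 2, goes locally extinct.
  herring: 1 of 3 neighbours < 3, below threshold.
  mussels: 3 of 5 neighbours < 5, below threshold.
  nudibranchs: 1 of 3 neighbours < 3, below threshold.
Round 5 — no new extinctions; cascade stops.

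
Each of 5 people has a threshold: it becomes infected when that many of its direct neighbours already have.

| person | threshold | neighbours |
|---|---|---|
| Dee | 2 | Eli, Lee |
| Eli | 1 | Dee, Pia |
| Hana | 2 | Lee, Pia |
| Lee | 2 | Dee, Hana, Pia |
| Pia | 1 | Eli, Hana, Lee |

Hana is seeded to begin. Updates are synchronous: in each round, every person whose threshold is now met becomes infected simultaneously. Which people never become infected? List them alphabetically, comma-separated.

none

Round 1 — Hana becomes infected (initial).
Round 2 — checking thresholds:
  Lee: 1 of 3 neighbours < 2, holds.
  Pia: 1 of 3 neighbours ≥ 1, becomes infected.
Round 3 — checking thresholds:
  Eli: 1 of 2 neighbours ≥ 1, becomes infected.
  Lee: 2 of 3 neighbours ≥ 2, becomes infected.
Round 4 — checking thresholds:
  Dee: 2 of 2 neighbours ≥ 2, becomes infected.
Round 5 — no new infections; cascade stops.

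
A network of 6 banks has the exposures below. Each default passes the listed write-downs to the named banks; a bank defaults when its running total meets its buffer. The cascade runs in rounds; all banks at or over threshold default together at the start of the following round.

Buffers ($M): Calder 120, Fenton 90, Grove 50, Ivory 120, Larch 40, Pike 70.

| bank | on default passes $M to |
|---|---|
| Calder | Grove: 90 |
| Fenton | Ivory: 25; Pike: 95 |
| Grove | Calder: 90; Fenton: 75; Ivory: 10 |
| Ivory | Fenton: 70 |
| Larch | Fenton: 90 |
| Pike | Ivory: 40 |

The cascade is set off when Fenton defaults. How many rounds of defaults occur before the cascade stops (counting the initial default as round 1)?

2

Round 1 — Fenton defaults (initial).
  Ivory: +25 → 25 < 120
  Pike: +95 → 95 ≥ 70
Round 2 — Pike defaults.
  Ivory: +40 → 65 < 120
No further defaults.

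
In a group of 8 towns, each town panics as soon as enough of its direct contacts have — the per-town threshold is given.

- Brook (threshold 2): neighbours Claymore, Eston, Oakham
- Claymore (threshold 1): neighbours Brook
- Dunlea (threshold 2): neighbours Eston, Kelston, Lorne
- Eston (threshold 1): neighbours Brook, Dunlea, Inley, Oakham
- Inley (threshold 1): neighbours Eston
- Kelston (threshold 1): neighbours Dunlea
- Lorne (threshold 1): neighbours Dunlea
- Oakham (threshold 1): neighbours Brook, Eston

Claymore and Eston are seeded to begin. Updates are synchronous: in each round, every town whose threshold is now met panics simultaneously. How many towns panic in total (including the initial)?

5

Round 1 — Claymore, Eston panic (initial).
Round 2 — checking thresholds:
  Brook: 2 of 3 neighbours ≥ 2, panics.
  Dunlea: 1 of 3 neighbours < 2, below threshold.
  Inley: 1 of 1 neighbours ≥ 1, panics.
  Oakham: 1 of 2 neighbours ≥ 1, panics.
Round 3 — no new panics; cascade stops.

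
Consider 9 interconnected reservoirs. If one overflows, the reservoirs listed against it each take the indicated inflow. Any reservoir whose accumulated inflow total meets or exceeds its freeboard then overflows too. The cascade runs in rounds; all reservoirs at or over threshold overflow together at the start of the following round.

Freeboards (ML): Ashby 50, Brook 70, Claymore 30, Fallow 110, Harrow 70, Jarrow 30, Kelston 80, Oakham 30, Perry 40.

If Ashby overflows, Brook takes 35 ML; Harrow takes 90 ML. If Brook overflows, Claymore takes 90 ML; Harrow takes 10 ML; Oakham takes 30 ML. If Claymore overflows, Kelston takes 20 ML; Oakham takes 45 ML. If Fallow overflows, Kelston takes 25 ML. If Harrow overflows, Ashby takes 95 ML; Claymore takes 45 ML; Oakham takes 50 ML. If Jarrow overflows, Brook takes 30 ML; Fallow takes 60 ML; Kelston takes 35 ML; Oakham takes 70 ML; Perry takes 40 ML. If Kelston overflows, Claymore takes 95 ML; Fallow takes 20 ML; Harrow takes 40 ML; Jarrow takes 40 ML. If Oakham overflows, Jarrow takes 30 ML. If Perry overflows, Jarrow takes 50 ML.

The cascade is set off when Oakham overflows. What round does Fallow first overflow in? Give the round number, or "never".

Round 1 — Oakham overflows (initial).
  Jarrow: +30 → 30 ≥ 30
Round 2 — Jarrow overflows.
  Brook: +30 → 30 < 70
  Fallow: +60 → 60 < 110
  Kelston: +35 → 35 < 80
  Perry: +40 → 40 ≥ 40
Round 3 — Perry overflows.
No further overflows.

never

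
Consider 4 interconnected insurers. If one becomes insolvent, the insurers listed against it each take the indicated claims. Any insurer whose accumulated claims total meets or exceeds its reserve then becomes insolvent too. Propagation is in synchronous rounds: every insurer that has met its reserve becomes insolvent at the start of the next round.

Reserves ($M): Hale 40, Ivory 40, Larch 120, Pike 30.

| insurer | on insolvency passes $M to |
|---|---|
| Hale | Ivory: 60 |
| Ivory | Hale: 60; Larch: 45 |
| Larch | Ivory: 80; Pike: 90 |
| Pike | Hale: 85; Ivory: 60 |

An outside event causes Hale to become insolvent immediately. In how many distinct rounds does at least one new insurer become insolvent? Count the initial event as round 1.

2

Round 1 — Hale becomes insolvent (initial).
  Ivory: +60 → 60 ≥ 40
Round 2 — Ivory becomes insolvent.
  Larch: +45 → 45 < 120
No further insolvencies.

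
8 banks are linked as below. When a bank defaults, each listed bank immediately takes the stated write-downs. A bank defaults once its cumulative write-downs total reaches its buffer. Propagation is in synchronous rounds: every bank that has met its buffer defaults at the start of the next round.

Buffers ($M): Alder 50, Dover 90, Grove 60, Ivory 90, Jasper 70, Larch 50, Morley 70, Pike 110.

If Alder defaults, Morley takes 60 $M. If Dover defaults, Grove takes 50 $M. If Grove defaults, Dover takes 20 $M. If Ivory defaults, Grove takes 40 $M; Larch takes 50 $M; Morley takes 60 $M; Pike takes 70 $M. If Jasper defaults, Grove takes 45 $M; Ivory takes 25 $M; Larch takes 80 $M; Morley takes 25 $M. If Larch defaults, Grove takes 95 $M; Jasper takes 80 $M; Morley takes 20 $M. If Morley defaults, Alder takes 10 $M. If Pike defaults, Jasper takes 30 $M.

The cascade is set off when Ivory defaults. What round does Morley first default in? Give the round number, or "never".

3

Round 1 — Ivory defaults (initial).
  Grove: +40 → 40 < 60
  Larch: +50 → 50 ≥ 50
  Morley: +60 → 60 < 70
  Pike: +70 → 70 < 110
Round 2 — Larch defaults.
  Grove: +95 → 135 ≥ 60
  Jasper: +80 → 80 ≥ 70
  Morley: +20 → 80 ≥ 70
Round 3 — Grove, Jasper, Morley default.
  Alder: +10 → 10 < 50
  Dover: +20 → 20 < 90
No further defaults.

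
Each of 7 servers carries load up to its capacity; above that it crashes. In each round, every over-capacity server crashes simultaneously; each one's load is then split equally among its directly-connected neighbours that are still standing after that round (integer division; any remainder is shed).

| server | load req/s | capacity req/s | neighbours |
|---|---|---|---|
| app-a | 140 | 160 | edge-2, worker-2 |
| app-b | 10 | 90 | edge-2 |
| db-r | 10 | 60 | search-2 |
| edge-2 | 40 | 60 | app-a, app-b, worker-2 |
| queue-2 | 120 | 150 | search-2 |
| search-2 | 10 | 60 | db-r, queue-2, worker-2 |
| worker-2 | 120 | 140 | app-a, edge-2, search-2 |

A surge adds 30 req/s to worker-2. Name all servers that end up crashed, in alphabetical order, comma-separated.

app-a, app-b, edge-2, worker-2

Round 1 — worker-2 at 150 > 140. worker-2 crashes.
  worker-2 sheds 150 req/s to app-a, edge-2, search-2: 50 each.
    app-a: 140+50 = 190 > 160
    edge-2: 40+50 = 90 > 60
    search-2: 10+50 = 60 ≤ 60
Round 2 — app-a, edge-2 crash.
  app-a sheds 190 req/s: no online neighbours, lost.
  edge-2 sheds 90 req/s to app-b: 90 each.
    app-b: 10+90 = 100 > 90
Round 3 — app-b crashes.
  app-b sheds 100 req/s: no online neighbours, lost.
No further crashes.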